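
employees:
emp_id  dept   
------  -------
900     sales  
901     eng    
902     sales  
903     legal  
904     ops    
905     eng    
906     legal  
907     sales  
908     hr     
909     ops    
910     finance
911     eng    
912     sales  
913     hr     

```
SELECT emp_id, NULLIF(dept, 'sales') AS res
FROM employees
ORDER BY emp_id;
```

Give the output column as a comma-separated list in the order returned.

emp_id=900: dept=sales vs sales: equal → NULL
emp_id=901: dept=eng vs sales: differ → eng
emp_id=902: dept=sales vs sales: equal → NULL
emp_id=903: dept=legal vs sales: differ → legal
emp_id=904: dept=ops vs sales: differ → ops
emp_id=905: dept=eng vs sales: differ → eng
emp_id=906: dept=legal vs sales: differ → legal
emp_id=907: dept=sales vs sales: equal → NULL
emp_id=908: dept=hr vs sales: differ → hr
emp_id=909: dept=ops vs sales: differ → ops
emp_id=910: dept=finance vs sales: differ → finance
emp_id=911: dept=eng vs sales: differ → eng
emp_id=912: dept=sales vs sales: equal → NULL
emp_id=913: dept=hr vs sales: differ → hr

NULL, eng, NULL, legal, ops, eng, legal, NULL, hr, ops, finance, eng, NULL, hr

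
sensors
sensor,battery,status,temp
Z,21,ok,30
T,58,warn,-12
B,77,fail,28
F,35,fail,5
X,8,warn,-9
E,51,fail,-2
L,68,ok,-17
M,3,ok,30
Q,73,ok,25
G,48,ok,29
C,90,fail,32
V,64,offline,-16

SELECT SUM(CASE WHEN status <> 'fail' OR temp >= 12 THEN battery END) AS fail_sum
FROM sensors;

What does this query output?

sensor=Z: ✓ → 21
sensor=T: ✓ → 58
sensor=B: ✓ → 77
sensor=F: ✗
sensor=X: ✓ → 8
sensor=E: ✗
sensor=L: ✓ → 68
sensor=M: ✓ → 3
sensor=Q: ✓ → 73
sensor=G: ✓ → 48
sensor=C: ✓ → 90
sensor=V: ✓ → 64
fail_sum = 21 + 58 + 77 + 8 + 68 + 3 + 73 + 48 + 90 + 64 = 510

510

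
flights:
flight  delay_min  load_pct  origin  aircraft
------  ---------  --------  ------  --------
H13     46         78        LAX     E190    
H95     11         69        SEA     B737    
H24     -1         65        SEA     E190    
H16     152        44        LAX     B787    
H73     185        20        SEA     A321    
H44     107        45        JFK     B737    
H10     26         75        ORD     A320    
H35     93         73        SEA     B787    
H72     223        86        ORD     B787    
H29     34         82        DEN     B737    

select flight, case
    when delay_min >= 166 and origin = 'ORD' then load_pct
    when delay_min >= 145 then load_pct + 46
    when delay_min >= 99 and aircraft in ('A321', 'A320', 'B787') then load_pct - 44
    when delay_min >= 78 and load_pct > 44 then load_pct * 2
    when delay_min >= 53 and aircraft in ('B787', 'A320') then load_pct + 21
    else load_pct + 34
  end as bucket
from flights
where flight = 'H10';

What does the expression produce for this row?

109

flight = H10: delay_min=26, load_pct=75, origin=ORD, aircraft=A320.
delay_min >= 166 and origin = 'ORD' → false
delay_min >= 145 → false
delay_min >= 99 and aircraft in ('A321', 'A320', 'B787') → false
delay_min >= 78 and load_pct > 44 → false
delay_min >= 53 and aircraft in ('B787', 'A320') → false
No prior WHEN matched → ELSE → 109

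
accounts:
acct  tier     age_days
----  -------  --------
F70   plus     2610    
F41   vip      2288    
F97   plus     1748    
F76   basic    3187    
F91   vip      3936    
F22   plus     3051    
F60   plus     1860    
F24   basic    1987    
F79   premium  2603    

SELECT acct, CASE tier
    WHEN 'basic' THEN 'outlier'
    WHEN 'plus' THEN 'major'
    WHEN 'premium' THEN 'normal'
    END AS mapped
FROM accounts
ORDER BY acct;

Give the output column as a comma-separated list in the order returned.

acct=F22: tier='plus' → major
acct=F24: tier='basic' → outlier
acct=F41: (no match → NULL) → NULL
acct=F60: tier='plus' → major
acct=F70: tier='plus' → major
acct=F76: tier='basic' → outlier
acct=F79: tier='premium' → normal
acct=F91: (no match → NULL) → NULL
acct=F97: tier='plus' → major

major, outlier, NULL, major, major, outlier, normal, NULL, major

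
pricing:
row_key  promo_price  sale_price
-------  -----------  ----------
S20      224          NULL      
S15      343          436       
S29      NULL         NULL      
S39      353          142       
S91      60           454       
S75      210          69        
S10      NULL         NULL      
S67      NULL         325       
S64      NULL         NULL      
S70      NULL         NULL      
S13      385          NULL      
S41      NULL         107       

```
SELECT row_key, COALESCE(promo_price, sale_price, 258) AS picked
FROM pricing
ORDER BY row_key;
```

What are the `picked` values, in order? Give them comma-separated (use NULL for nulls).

row_key=S10: promo_price=NULL, sale_price=NULL, → literal 258 → 258
row_key=S13: promo_price=385 → 385
row_key=S15: promo_price=343 → 343
row_key=S20: promo_price=224 → 224
row_key=S29: promo_price=NULL, sale_price=NULL, → literal 258 → 258
row_key=S39: promo_price=353 → 353
row_key=S41: promo_price=NULL, sale_price=107 → 107
row_key=S64: promo_price=NULL, sale_price=NULL, → literal 258 → 258
row_key=S67: promo_price=NULL, sale_price=325 → 325
row_key=S70: promo_price=NULL, sale_price=NULL, → literal 258 → 258
row_key=S75: promo_price=210 → 210
row_key=S91: promo_price=60 → 60

258, 385, 343, 224, 258, 353, 107, 258, 325, 258, 210, 60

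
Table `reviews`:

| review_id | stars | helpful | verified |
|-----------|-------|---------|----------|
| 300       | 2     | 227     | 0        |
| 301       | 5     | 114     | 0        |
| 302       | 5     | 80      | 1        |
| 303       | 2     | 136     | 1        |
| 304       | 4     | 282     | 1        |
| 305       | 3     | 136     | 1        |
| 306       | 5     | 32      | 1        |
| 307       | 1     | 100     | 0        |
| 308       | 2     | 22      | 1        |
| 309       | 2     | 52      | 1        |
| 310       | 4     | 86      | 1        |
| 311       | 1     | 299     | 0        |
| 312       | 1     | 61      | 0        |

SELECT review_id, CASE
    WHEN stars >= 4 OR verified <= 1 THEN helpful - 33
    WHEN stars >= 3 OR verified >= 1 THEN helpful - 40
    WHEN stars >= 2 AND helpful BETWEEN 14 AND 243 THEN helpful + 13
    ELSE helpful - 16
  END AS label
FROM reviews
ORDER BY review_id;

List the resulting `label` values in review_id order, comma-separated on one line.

194, 81, 47, 103, 249, 103, -1, 67, -11, 19, 53, 266, 28

review_id=300: stars >= 4 OR verified <= 1 → 194
review_id=301: stars >= 4 OR verified <= 1 → 81
review_id=302: stars >= 4 OR verified <= 1 → 47
review_id=303: stars >= 4 OR verified <= 1 → 103
review_id=304: stars >= 4 OR verified <= 1 → 249
review_id=305: stars >= 4 OR verified <= 1 → 103
review_id=306: stars >= 4 OR verified <= 1 → -1
review_id=307: stars >= 4 OR verified <= 1 → 67
review_id=308: stars >= 4 OR verified <= 1 → -11
review_id=309: stars >= 4 OR verified <= 1 → 19
review_id=310: stars >= 4 OR verified <= 1 → 53
review_id=311: stars >= 4 OR verified <= 1 → 266
review_id=312: stars >= 4 OR verified <= 1 → 28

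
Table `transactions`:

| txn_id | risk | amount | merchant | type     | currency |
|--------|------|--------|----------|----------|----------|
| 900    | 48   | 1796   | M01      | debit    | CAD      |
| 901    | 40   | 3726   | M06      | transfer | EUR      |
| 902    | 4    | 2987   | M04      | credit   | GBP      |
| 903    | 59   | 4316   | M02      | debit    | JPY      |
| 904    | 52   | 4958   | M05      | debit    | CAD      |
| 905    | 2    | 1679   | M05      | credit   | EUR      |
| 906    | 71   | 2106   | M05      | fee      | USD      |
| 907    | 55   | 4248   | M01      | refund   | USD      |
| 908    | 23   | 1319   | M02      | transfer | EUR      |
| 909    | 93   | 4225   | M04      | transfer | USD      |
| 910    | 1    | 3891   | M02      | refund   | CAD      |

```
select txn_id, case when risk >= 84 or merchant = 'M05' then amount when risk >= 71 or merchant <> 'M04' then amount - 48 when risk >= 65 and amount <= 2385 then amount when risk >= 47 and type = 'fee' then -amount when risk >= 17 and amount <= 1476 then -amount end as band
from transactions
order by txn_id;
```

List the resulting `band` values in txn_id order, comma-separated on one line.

txn_id=900: risk >= 71 or merchant <> 'M04' → 1748
txn_id=901: risk >= 71 or merchant <> 'M04' → 3678
txn_id=902: (no match → NULL) → NULL
txn_id=903: risk >= 71 or merchant <> 'M04' → 4268
txn_id=904: risk >= 84 or merchant = 'M05' → 4958
txn_id=905: risk >= 84 or merchant = 'M05' → 1679
txn_id=906: risk >= 84 or merchant = 'M05' → 2106
txn_id=907: risk >= 71 or merchant <> 'M04' → 4200
txn_id=908: risk >= 71 or merchant <> 'M04' → 1271
txn_id=909: risk >= 84 or merchant = 'M05' → 4225
txn_id=910: risk >= 71 or merchant <> 'M04' → 3843

1748, 3678, NULL, 4268, 4958, 1679, 2106, 4200, 1271, 4225, 3843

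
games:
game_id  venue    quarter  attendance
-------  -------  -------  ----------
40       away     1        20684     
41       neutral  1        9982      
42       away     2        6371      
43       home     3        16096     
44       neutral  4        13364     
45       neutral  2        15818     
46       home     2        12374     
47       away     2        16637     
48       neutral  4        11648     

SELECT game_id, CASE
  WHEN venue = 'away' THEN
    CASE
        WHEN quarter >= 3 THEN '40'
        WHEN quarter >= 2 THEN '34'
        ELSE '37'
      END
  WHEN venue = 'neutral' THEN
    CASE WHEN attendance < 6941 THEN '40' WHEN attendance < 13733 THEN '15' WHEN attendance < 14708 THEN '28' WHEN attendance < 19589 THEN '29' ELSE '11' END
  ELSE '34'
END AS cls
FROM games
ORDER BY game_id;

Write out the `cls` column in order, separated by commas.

37, 15, 34, 34, 15, 29, 34, 34, 15

game_id=40: venue='away' → inner[ELSE] → 37
game_id=41: venue='neutral' → inner[attendance < 13733] → 15
game_id=42: venue='away' → inner[quarter >= 2] → 34
game_id=43: venue='home' → outer ELSE → 34
game_id=44: venue='neutral' → inner[attendance < 13733] → 15
game_id=45: venue='neutral' → inner[attendance < 19589] → 29
game_id=46: venue='home' → outer ELSE → 34
game_id=47: venue='away' → inner[quarter >= 2] → 34
game_id=48: venue='neutral' → inner[attendance < 13733] → 15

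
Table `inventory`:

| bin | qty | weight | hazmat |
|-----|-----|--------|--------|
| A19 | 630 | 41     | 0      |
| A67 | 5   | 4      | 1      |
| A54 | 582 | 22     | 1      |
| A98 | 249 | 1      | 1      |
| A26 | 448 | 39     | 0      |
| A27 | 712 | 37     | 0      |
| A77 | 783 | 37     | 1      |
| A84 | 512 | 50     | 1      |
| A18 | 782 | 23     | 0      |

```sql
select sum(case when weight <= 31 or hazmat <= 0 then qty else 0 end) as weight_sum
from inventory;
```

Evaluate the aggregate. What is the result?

3408

bin=A19: ✓ → 630
bin=A67: ✓ → 5
bin=A54: ✓ → 582
bin=A98: ✓ → 249
bin=A26: ✓ → 448
bin=A27: ✓ → 712
bin=A77: ✗
bin=A84: ✗
bin=A18: ✓ → 782
weight_sum = 630 + 5 + 582 + 249 + 448 + 712 + 782 = 3408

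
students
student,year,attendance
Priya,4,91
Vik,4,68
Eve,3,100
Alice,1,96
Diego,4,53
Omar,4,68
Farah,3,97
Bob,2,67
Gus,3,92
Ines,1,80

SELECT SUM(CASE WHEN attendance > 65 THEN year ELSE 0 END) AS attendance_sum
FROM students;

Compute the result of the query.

25

student=Priya: ✓ → 4
student=Vik: ✓ → 4
student=Eve: ✓ → 3
student=Alice: ✓ → 1
student=Diego: ✗
student=Omar: ✓ → 4
student=Farah: ✓ → 3
student=Bob: ✓ → 2
student=Gus: ✓ → 3
student=Ines: ✓ → 1
attendance_sum = 4 + 4 + 3 + 1 + 4 + 3 + 2 + 3 + 1 = 25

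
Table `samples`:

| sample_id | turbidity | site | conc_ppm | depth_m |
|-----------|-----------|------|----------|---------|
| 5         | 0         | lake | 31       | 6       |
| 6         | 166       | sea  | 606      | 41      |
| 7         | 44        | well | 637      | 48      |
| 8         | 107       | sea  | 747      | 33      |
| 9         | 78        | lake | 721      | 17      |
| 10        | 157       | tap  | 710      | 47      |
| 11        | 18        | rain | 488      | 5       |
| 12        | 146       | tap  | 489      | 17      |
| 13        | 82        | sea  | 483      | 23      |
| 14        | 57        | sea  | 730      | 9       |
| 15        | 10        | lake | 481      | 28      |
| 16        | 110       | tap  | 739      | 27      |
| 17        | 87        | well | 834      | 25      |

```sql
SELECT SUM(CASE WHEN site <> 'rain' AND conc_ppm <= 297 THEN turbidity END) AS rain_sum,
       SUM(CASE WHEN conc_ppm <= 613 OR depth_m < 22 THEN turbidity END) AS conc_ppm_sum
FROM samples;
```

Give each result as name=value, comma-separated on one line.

[rain_sum: site <> 'rain' AND conc_ppm <= 297]
sample_id=5: ✓ → 0
sample_id=6: ✗
sample_id=7: ✗
sample_id=8: ✗
sample_id=9: ✗
sample_id=10: ✗
sample_id=11: ✗
sample_id=12: ✗
sample_id=13: ✗
sample_id=14: ✗
sample_id=15: ✗
sample_id=16: ✗
sample_id=17: ✗
rain_sum = 0
—
[conc_ppm_sum: conc_ppm <= 613 OR depth_m < 22]
sample_id=5: ✓ → 0
sample_id=6: ✓ → 166
sample_id=7: ✗
sample_id=8: ✗
sample_id=9: ✓ → 78
sample_id=10: ✗
sample_id=11: ✓ → 18
sample_id=12: ✓ → 146
sample_id=13: ✓ → 82
sample_id=14: ✓ → 57
sample_id=15: ✓ → 10
sample_id=16: ✗
sample_id=17: ✗
conc_ppm_sum = 166 + 78 + 18 + 146 + 82 + 57 + 10 = 557

rain_sum=0, conc_ppm_sum=557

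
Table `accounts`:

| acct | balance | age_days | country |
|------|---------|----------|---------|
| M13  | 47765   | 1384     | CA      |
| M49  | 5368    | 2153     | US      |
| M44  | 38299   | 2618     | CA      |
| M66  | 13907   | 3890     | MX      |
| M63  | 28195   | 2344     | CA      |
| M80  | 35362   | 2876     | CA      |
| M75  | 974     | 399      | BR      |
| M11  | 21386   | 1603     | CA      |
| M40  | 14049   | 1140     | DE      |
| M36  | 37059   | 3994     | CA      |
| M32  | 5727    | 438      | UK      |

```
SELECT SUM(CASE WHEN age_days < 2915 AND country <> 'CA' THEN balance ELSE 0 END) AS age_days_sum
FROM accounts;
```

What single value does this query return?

acct=M13: ✗
acct=M49: ✓ → 5368
acct=M44: ✗
acct=M66: ✗
acct=M63: ✗
acct=M80: ✗
acct=M75: ✓ → 974
acct=M11: ✗
acct=M40: ✓ → 14049
acct=M36: ✗
acct=M32: ✓ → 5727
age_days_sum = 5368 + 974 + 14049 + 5727 = 26118

26118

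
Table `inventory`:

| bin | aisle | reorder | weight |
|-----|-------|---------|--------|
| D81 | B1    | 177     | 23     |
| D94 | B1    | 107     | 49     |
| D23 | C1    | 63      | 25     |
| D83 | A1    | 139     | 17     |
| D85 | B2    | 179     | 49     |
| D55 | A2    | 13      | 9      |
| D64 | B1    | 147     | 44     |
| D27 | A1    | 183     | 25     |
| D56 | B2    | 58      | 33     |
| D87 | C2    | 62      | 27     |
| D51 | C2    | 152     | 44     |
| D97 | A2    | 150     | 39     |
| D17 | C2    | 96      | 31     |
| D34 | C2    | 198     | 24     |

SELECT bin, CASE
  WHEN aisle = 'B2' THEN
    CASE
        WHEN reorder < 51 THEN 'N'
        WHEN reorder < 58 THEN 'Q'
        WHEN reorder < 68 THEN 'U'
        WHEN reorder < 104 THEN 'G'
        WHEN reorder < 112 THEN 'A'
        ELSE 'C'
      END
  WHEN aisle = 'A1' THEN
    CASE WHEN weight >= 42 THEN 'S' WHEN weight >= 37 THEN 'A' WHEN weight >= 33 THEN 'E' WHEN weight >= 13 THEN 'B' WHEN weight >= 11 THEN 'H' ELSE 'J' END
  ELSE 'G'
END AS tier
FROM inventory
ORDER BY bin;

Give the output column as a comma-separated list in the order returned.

bin=D17: aisle='C2' → outer ELSE → G
bin=D23: aisle='C1' → outer ELSE → G
bin=D27: aisle='A1' → inner[weight >= 13] → B
bin=D34: aisle='C2' → outer ELSE → G
bin=D51: aisle='C2' → outer ELSE → G
bin=D55: aisle='A2' → outer ELSE → G
bin=D56: aisle='B2' → inner[reorder < 68] → U
bin=D64: aisle='B1' → outer ELSE → G
bin=D81: aisle='B1' → outer ELSE → G
bin=D83: aisle='A1' → inner[weight >= 13] → B
bin=D85: aisle='B2' → inner[ELSE] → C
bin=D87: aisle='C2' → outer ELSE → G
bin=D94: aisle='B1' → outer ELSE → G
bin=D97: aisle='A2' → outer ELSE → G

G, G, B, G, G, G, U, G, G, B, C, G, G, G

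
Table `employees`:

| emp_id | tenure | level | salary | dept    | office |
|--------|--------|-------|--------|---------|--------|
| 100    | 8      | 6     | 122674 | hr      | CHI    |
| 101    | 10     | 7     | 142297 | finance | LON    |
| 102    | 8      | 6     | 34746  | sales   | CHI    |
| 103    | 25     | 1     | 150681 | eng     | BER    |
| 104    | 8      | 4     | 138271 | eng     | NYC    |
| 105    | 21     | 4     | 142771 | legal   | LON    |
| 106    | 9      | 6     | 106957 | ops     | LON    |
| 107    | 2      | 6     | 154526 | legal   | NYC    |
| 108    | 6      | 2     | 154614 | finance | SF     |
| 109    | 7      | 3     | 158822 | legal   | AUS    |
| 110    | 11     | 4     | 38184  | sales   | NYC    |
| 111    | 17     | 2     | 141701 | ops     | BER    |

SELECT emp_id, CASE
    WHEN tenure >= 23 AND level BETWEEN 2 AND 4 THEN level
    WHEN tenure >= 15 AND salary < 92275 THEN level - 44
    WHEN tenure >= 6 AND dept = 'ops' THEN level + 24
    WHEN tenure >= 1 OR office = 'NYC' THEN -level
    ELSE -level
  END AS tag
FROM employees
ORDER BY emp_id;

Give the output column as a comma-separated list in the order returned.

emp_id=100: tenure >= 1 OR office = 'NYC' → -6
emp_id=101: tenure >= 1 OR office = 'NYC' → -7
emp_id=102: tenure >= 1 OR office = 'NYC' → -6
emp_id=103: tenure >= 1 OR office = 'NYC' → -1
emp_id=104: tenure >= 1 OR office = 'NYC' → -4
emp_id=105: tenure >= 1 OR office = 'NYC' → -4
emp_id=106: tenure >= 6 AND dept = 'ops' → 30
emp_id=107: tenure >= 1 OR office = 'NYC' → -6
emp_id=108: tenure >= 1 OR office = 'NYC' → -2
emp_id=109: tenure >= 1 OR office = 'NYC' → -3
emp_id=110: tenure >= 1 OR office = 'NYC' → -4
emp_id=111: tenure >= 6 AND dept = 'ops' → 26

-6, -7, -6, -1, -4, -4, 30, -6, -2, -3, -4, 26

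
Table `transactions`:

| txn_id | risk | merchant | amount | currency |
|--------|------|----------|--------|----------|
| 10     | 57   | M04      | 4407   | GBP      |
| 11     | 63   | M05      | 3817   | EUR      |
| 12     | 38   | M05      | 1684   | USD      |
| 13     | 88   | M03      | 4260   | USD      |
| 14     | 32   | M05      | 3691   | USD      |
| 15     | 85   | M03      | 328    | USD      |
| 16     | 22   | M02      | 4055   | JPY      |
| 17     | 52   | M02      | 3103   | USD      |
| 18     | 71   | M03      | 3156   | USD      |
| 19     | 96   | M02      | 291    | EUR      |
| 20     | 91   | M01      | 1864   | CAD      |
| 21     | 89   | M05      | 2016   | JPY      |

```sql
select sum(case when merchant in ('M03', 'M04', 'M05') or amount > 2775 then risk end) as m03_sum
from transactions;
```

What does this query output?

597

txn_id=10: ✓ → 57
txn_id=11: ✓ → 63
txn_id=12: ✓ → 38
txn_id=13: ✓ → 88
txn_id=14: ✓ → 32
txn_id=15: ✓ → 85
txn_id=16: ✓ → 22
txn_id=17: ✓ → 52
txn_id=18: ✓ → 71
txn_id=19: ✗
txn_id=20: ✗
txn_id=21: ✓ → 89
m03_sum = 57 + 63 + 38 + 88 + 32 + 85 + 22 + 52 + 71 + 89 = 597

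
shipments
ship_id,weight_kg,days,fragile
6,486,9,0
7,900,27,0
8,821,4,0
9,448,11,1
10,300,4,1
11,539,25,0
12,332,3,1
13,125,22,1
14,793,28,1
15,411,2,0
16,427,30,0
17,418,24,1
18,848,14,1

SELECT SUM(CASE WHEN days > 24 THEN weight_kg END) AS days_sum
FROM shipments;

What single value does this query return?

2659

ship_id=6: ✗
ship_id=7: ✓ → 900
ship_id=8: ✗
ship_id=9: ✗
ship_id=10: ✗
ship_id=11: ✓ → 539
ship_id=12: ✗
ship_id=13: ✗
ship_id=14: ✓ → 793
ship_id=15: ✗
ship_id=16: ✓ → 427
ship_id=17: ✗
ship_id=18: ✗
days_sum = 900 + 539 + 793 + 427 = 2659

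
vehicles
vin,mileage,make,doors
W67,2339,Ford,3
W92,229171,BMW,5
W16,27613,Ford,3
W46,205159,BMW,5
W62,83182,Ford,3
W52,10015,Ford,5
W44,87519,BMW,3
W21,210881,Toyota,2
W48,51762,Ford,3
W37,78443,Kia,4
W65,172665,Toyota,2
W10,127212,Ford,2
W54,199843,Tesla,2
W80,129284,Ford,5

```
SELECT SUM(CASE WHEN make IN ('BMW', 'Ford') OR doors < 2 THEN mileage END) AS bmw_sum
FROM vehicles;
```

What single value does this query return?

953256

vin=W67: ✓ → 2339
vin=W92: ✓ → 229171
vin=W16: ✓ → 27613
vin=W46: ✓ → 205159
vin=W62: ✓ → 83182
vin=W52: ✓ → 10015
vin=W44: ✓ → 87519
vin=W21: ✗
vin=W48: ✓ → 51762
vin=W37: ✗
vin=W65: ✗
vin=W10: ✓ → 127212
vin=W54: ✗
vin=W80: ✓ → 129284
bmw_sum = 2339 + 229171 + 27613 + 205159 + 83182 + 10015 + 87519 + 51762 + 127212 + 129284 = 953256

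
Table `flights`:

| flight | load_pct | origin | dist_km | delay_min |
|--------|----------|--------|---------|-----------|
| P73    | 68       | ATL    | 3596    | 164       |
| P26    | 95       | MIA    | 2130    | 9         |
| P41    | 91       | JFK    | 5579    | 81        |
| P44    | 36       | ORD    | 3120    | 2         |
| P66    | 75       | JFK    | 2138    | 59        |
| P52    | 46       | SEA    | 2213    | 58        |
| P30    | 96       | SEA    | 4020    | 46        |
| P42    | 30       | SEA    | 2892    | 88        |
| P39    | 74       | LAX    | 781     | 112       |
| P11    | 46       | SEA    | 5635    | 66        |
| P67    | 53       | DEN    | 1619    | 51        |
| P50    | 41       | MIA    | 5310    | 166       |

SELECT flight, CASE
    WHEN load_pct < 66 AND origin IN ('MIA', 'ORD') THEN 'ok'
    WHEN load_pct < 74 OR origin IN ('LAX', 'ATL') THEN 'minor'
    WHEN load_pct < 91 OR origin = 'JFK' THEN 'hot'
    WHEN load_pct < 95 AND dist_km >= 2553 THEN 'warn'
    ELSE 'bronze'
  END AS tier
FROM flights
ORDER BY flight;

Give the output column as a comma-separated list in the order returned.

minor, bronze, bronze, minor, hot, minor, ok, ok, minor, hot, minor, minor

flight=P11: load_pct < 74 OR origin IN ('LAX', 'ATL') → minor
flight=P26: ELSE → bronze
flight=P30: ELSE → bronze
flight=P39: load_pct < 74 OR origin IN ('LAX', 'ATL') → minor
flight=P41: load_pct < 91 OR origin = 'JFK' → hot
flight=P42: load_pct < 74 OR origin IN ('LAX', 'ATL') → minor
flight=P44: load_pct < 66 AND origin IN ('MIA', 'ORD') → ok
flight=P50: load_pct < 66 AND origin IN ('MIA', 'ORD') → ok
flight=P52: load_pct < 74 OR origin IN ('LAX', 'ATL') → minor
flight=P66: load_pct < 91 OR origin = 'JFK' → hot
flight=P67: load_pct < 74 OR origin IN ('LAX', 'ATL') → minor
flight=P73: load_pct < 74 OR origin IN ('LAX', 'ATL') → minor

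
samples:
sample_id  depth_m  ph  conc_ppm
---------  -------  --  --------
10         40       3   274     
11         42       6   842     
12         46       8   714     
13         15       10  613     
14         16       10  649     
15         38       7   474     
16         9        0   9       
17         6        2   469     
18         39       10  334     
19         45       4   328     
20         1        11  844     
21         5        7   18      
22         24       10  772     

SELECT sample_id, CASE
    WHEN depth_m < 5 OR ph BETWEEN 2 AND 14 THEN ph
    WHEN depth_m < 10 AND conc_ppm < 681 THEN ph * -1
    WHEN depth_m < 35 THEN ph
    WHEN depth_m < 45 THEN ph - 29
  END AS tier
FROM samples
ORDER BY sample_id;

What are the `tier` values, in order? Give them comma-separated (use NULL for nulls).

sample_id=10: depth_m < 5 OR ph BETWEEN 2 AND 14 → 3
sample_id=11: depth_m < 5 OR ph BETWEEN 2 AND 14 → 6
sample_id=12: depth_m < 5 OR ph BETWEEN 2 AND 14 → 8
sample_id=13: depth_m < 5 OR ph BETWEEN 2 AND 14 → 10
sample_id=14: depth_m < 5 OR ph BETWEEN 2 AND 14 → 10
sample_id=15: depth_m < 5 OR ph BETWEEN 2 AND 14 → 7
sample_id=16: depth_m < 10 AND conc_ppm < 681 → 0
sample_id=17: depth_m < 5 OR ph BETWEEN 2 AND 14 → 2
sample_id=18: depth_m < 5 OR ph BETWEEN 2 AND 14 → 10
sample_id=19: depth_m < 5 OR ph BETWEEN 2 AND 14 → 4
sample_id=20: depth_m < 5 OR ph BETWEEN 2 AND 14 → 11
sample_id=21: depth_m < 5 OR ph BETWEEN 2 AND 14 → 7
sample_id=22: depth_m < 5 OR ph BETWEEN 2 AND 14 → 10

3, 6, 8, 10, 10, 7, 0, 2, 10, 4, 11, 7, 10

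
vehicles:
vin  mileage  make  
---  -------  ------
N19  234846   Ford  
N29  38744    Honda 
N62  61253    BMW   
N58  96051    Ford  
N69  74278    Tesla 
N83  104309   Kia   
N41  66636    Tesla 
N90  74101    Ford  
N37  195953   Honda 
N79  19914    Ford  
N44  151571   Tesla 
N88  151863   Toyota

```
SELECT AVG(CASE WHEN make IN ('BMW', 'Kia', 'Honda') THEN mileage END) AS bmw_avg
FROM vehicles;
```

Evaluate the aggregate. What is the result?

vin=N19: ✗
vin=N29: ✓ → 38744
vin=N62: ✓ → 61253
vin=N58: ✗
vin=N69: ✗
vin=N83: ✓ → 104309
vin=N41: ✗
vin=N90: ✗
vin=N37: ✓ → 195953
vin=N79: ✗
vin=N44: ✗
vin=N88: ✗
bmw_avg = (38744 + 61253 + 104309 + 195953) / 4 = 100064.75

100064.75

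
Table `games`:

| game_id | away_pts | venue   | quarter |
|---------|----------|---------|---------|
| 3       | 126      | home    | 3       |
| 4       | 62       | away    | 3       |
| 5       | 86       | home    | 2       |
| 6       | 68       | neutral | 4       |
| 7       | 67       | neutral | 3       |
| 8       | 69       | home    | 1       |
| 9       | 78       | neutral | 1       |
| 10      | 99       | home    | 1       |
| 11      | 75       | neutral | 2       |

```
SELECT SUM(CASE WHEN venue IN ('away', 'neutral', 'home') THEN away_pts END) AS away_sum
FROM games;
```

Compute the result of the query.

730

game_id=3: ✓ → 126
game_id=4: ✓ → 62
game_id=5: ✓ → 86
game_id=6: ✓ → 68
game_id=7: ✓ → 67
game_id=8: ✓ → 69
game_id=9: ✓ → 78
game_id=10: ✓ → 99
game_id=11: ✓ → 75
away_sum = 126 + 62 + 86 + 68 + 67 + 69 + 78 + 99 + 75 = 730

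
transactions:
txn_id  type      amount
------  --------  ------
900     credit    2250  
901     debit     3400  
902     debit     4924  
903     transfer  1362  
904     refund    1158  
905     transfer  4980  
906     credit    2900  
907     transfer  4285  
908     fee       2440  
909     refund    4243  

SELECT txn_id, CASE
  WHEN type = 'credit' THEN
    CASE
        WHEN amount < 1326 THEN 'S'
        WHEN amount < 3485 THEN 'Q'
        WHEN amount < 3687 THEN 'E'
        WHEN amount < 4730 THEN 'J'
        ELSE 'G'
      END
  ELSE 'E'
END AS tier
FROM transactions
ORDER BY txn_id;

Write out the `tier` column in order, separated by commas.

Q, E, E, E, E, E, Q, E, E, E

txn_id=900: type='credit' → inner[amount < 3485] → Q
txn_id=901: type='debit' → outer ELSE → E
txn_id=902: type='debit' → outer ELSE → E
txn_id=903: type='transfer' → outer ELSE → E
txn_id=904: type='refund' → outer ELSE → E
txn_id=905: type='transfer' → outer ELSE → E
txn_id=906: type='credit' → inner[amount < 3485] → Q
txn_id=907: type='transfer' → outer ELSE → E
txn_id=908: type='fee' → outer ELSE → E
txn_id=909: type='refund' → outer ELSE → E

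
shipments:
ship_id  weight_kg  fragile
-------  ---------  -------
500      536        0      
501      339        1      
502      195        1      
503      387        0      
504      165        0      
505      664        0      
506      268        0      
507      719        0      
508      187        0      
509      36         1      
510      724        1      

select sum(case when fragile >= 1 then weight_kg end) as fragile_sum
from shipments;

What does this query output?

1294

ship_id=500: ✗
ship_id=501: ✓ → 339
ship_id=502: ✓ → 195
ship_id=503: ✗
ship_id=504: ✗
ship_id=505: ✗
ship_id=506: ✗
ship_id=507: ✗
ship_id=508: ✗
ship_id=509: ✓ → 36
ship_id=510: ✓ → 724
fragile_sum = 339 + 195 + 36 + 724 = 1294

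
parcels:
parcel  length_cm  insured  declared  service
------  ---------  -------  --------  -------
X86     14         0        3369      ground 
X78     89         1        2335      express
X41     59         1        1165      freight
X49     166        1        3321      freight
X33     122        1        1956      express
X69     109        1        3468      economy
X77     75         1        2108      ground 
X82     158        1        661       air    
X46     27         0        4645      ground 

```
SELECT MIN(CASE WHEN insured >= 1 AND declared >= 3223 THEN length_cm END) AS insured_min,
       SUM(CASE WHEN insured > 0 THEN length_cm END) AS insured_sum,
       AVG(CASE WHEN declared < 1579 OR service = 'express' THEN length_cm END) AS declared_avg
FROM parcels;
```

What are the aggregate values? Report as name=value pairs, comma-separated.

insured_min=109, insured_sum=778, declared_avg=107

[insured_min: insured >= 1 AND declared >= 3223]
parcel=X86: ✗
parcel=X78: ✗
parcel=X41: ✗
parcel=X49: ✓ → 166
parcel=X33: ✗
parcel=X69: ✓ → 109
parcel=X77: ✗
parcel=X82: ✗
parcel=X46: ✗
insured_min = MIN(166, 109) = 109
—
[insured_sum: insured > 0]
parcel=X86: ✗
parcel=X78: ✓ → 89
parcel=X41: ✓ → 59
parcel=X49: ✓ → 166
parcel=X33: ✓ → 122
parcel=X69: ✓ → 109
parcel=X77: ✓ → 75
parcel=X82: ✓ → 158
parcel=X46: ✗
insured_sum = 89 + 59 + 166 + 122 + 109 + 75 + 158 = 778
—
[declared_avg: declared < 1579 OR service = 'express']
parcel=X86: ✗
parcel=X78: ✓ → 89
parcel=X41: ✓ → 59
parcel=X49: ✗
parcel=X33: ✓ → 122
parcel=X69: ✗
parcel=X77: ✗
parcel=X82: ✓ → 158
parcel=X46: ✗
declared_avg = (89 + 59 + 122 + 158) / 4 = 107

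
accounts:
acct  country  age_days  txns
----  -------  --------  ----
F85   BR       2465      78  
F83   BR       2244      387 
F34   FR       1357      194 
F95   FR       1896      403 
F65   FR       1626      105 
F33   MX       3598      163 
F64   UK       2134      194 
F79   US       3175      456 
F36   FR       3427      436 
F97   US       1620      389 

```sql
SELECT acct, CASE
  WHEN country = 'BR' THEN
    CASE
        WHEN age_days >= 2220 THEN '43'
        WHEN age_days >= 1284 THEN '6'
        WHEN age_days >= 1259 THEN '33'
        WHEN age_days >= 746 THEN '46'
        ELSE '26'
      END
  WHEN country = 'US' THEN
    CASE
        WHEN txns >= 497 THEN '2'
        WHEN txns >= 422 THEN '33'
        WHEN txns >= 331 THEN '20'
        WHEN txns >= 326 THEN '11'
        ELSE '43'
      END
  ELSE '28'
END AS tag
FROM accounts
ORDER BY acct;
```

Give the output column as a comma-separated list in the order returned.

acct=F33: country='MX' → outer ELSE → 28
acct=F34: country='FR' → outer ELSE → 28
acct=F36: country='FR' → outer ELSE → 28
acct=F64: country='UK' → outer ELSE → 28
acct=F65: country='FR' → outer ELSE → 28
acct=F79: country='US' → inner[txns >= 422] → 33
acct=F83: country='BR' → inner[age_days >= 2220] → 43
acct=F85: country='BR' → inner[age_days >= 2220] → 43
acct=F95: country='FR' → outer ELSE → 28
acct=F97: country='US' → inner[txns >= 331] → 20

28, 28, 28, 28, 28, 33, 43, 43, 28, 20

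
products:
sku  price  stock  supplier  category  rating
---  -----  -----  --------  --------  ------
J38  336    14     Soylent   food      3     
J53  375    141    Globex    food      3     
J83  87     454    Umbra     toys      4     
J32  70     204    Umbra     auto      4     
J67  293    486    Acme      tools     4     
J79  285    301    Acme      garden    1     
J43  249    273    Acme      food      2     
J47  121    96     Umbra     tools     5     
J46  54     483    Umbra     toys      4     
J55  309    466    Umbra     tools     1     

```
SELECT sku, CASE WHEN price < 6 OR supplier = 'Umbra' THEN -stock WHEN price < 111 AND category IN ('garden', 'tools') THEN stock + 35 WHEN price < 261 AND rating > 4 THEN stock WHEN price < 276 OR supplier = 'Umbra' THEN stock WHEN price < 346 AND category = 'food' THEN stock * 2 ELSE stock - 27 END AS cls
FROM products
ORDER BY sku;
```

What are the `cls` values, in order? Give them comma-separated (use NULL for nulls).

-204, 28, 273, -483, -96, 114, -466, 459, 274, -454

sku=J32: price < 6 OR supplier = 'Umbra' → -204
sku=J38: price < 346 AND category = 'food' → 28
sku=J43: price < 276 OR supplier = 'Umbra' → 273
sku=J46: price < 6 OR supplier = 'Umbra' → -483
sku=J47: price < 6 OR supplier = 'Umbra' → -96
sku=J53: ELSE → 114
sku=J55: price < 6 OR supplier = 'Umbra' → -466
sku=J67: ELSE → 459
sku=J79: ELSE → 274
sku=J83: price < 6 OR supplier = 'Umbra' → -454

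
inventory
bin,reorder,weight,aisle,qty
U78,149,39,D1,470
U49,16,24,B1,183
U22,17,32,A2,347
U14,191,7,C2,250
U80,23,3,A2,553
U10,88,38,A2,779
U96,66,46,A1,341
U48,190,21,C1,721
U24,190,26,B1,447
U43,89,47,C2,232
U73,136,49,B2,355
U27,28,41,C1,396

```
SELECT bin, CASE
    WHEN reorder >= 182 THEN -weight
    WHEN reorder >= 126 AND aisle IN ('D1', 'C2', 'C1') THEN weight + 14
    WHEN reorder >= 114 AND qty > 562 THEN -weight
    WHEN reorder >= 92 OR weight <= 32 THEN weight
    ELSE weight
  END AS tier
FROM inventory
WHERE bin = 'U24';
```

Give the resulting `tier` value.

-26

bin = U24: reorder=190, weight=26, aisle=B1, qty=447.
reorder >= 182 → true → -26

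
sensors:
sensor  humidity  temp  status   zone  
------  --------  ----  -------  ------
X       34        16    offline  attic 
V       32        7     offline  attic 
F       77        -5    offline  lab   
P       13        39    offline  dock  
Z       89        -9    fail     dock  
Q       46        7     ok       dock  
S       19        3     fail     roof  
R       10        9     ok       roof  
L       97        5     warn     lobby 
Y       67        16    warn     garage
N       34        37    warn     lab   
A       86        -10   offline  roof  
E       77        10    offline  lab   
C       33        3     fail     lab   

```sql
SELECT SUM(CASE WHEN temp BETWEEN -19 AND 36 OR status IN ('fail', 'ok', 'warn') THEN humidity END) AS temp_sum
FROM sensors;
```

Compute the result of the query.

sensor=X: ✓ → 34
sensor=V: ✓ → 32
sensor=F: ✓ → 77
sensor=P: ✗
sensor=Z: ✓ → 89
sensor=Q: ✓ → 46
sensor=S: ✓ → 19
sensor=R: ✓ → 10
sensor=L: ✓ → 97
sensor=Y: ✓ → 67
sensor=N: ✓ → 34
sensor=A: ✓ → 86
sensor=E: ✓ → 77
sensor=C: ✓ → 33
temp_sum = 34 + 32 + 77 + 89 + 46 + 19 + 10 + 97 + 67 + 34 + 86 + 77 + 33 = 701

701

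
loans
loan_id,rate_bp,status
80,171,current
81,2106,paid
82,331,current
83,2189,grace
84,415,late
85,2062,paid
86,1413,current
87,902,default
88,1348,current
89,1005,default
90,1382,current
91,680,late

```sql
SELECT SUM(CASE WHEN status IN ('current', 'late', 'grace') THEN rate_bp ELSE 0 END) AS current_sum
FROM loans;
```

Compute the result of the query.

loan_id=80: ✓ → 171
loan_id=81: ✗
loan_id=82: ✓ → 331
loan_id=83: ✓ → 2189
loan_id=84: ✓ → 415
loan_id=85: ✗
loan_id=86: ✓ → 1413
loan_id=87: ✗
loan_id=88: ✓ → 1348
loan_id=89: ✗
loan_id=90: ✓ → 1382
loan_id=91: ✓ → 680
current_sum = 171 + 331 + 2189 + 415 + 1413 + 1348 + 1382 + 680 = 7929

7929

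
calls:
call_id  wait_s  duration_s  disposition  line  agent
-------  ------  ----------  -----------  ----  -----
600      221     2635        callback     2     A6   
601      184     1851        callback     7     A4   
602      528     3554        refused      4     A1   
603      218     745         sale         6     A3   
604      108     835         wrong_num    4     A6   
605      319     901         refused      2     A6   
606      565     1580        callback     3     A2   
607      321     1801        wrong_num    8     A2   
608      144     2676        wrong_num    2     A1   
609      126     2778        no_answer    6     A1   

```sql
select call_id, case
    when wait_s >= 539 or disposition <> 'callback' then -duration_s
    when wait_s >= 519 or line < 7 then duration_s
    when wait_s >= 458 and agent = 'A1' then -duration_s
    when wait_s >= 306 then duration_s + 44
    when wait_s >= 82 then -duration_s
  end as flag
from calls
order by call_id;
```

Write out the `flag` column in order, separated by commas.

call_id=600: wait_s >= 519 or line < 7 → 2635
call_id=601: wait_s >= 82 → -1851
call_id=602: wait_s >= 539 or disposition <> 'callback' → -3554
call_id=603: wait_s >= 539 or disposition <> 'callback' → -745
call_id=604: wait_s >= 539 or disposition <> 'callback' → -835
call_id=605: wait_s >= 539 or disposition <> 'callback' → -901
call_id=606: wait_s >= 539 or disposition <> 'callback' → -1580
call_id=607: wait_s >= 539 or disposition <> 'callback' → -1801
call_id=608: wait_s >= 539 or disposition <> 'callback' → -2676
call_id=609: wait_s >= 539 or disposition <> 'callback' → -2778

2635, -1851, -3554, -745, -835, -901, -1580, -1801, -2676, -2778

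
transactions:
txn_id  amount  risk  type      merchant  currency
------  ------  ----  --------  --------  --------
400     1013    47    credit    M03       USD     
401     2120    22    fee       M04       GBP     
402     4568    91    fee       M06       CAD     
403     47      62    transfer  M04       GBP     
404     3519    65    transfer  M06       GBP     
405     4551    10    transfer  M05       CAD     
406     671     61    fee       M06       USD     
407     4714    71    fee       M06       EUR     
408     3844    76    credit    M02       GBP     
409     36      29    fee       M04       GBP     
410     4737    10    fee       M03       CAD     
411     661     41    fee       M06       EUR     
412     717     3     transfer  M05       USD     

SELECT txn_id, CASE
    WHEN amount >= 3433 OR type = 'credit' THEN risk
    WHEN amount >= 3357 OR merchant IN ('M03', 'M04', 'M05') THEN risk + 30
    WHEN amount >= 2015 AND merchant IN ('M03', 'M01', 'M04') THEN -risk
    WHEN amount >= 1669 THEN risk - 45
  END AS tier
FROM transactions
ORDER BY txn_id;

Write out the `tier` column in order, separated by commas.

47, 52, 91, 92, 65, 10, NULL, 71, 76, 59, 10, NULL, 33

txn_id=400: amount >= 3433 OR type = 'credit' → 47
txn_id=401: amount >= 3357 OR merchant IN ('M03', 'M04', 'M05') → 52
txn_id=402: amount >= 3433 OR type = 'credit' → 91
txn_id=403: amount >= 3357 OR merchant IN ('M03', 'M04', 'M05') → 92
txn_id=404: amount >= 3433 OR type = 'credit' → 65
txn_id=405: amount >= 3433 OR type = 'credit' → 10
txn_id=406: (no match → NULL) → NULL
txn_id=407: amount >= 3433 OR type = 'credit' → 71
txn_id=408: amount >= 3433 OR type = 'credit' → 76
txn_id=409: amount >= 3357 OR merchant IN ('M03', 'M04', 'M05') → 59
txn_id=410: amount >= 3433 OR type = 'credit' → 10
txn_id=411: (no match → NULL) → NULL
txn_id=412: amount >= 3357 OR merchant IN ('M03', 'M04', 'M05') → 33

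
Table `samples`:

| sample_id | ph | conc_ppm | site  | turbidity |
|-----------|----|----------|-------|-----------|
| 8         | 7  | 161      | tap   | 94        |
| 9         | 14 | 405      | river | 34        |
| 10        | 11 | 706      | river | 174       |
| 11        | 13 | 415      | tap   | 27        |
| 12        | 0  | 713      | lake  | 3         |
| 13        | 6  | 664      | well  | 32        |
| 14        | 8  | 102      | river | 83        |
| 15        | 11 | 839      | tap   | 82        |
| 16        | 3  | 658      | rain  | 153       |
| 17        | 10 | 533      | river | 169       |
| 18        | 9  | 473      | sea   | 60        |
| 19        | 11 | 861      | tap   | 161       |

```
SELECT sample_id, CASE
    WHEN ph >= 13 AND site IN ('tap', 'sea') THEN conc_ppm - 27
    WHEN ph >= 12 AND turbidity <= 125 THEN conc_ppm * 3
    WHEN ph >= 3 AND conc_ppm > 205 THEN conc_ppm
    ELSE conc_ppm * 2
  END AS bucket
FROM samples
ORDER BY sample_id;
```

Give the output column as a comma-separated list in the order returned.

322, 1215, 706, 388, 1426, 664, 204, 839, 658, 533, 473, 861

sample_id=8: ELSE → 322
sample_id=9: ph >= 12 AND turbidity <= 125 → 1215
sample_id=10: ph >= 3 AND conc_ppm > 205 → 706
sample_id=11: ph >= 13 AND site IN ('tap', 'sea') → 388
sample_id=12: ELSE → 1426
sample_id=13: ph >= 3 AND conc_ppm > 205 → 664
sample_id=14: ELSE → 204
sample_id=15: ph >= 3 AND conc_ppm > 205 → 839
sample_id=16: ph >= 3 AND conc_ppm > 205 → 658
sample_id=17: ph >= 3 AND conc_ppm > 205 → 533
sample_id=18: ph >= 3 AND conc_ppm > 205 → 473
sample_id=19: ph >= 3 AND conc_ppm > 205 → 861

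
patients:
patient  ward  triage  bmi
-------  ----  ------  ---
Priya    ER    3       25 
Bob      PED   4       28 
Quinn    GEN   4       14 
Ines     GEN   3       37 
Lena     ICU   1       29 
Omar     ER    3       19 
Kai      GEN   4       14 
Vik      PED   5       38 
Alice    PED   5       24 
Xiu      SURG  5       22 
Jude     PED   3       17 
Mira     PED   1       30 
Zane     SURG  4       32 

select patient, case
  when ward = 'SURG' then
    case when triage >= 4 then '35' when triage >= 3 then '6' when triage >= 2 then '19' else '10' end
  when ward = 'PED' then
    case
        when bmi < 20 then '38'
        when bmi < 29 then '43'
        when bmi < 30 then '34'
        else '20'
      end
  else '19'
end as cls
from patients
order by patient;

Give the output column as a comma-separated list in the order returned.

43, 43, 19, 38, 19, 19, 20, 19, 19, 19, 20, 35, 35

patient=Alice: ward='PED' → inner[bmi < 29] → 43
patient=Bob: ward='PED' → inner[bmi < 29] → 43
patient=Ines: ward='GEN' → outer ELSE → 19
patient=Jude: ward='PED' → inner[bmi < 20] → 38
patient=Kai: ward='GEN' → outer ELSE → 19
patient=Lena: ward='ICU' → outer ELSE → 19
patient=Mira: ward='PED' → inner[ELSE] → 20
patient=Omar: ward='ER' → outer ELSE → 19
patient=Priya: ward='ER' → outer ELSE → 19
patient=Quinn: ward='GEN' → outer ELSE → 19
patient=Vik: ward='PED' → inner[ELSE] → 20
patient=Xiu: ward='SURG' → inner[triage >= 4] → 35
patient=Zane: ward='SURG' → inner[triage >= 4] → 35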